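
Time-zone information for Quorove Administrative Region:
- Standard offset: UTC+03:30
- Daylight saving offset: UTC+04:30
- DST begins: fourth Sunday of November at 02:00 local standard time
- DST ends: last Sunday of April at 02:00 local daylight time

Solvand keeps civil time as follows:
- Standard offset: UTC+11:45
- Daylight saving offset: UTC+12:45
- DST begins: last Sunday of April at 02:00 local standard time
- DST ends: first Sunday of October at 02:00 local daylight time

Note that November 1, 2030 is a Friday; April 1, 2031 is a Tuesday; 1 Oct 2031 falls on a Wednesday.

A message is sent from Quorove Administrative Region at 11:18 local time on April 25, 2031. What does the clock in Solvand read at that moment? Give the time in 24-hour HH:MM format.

1 November 2030 is a Friday, so the first Sunday is November 3 and the fourth is November 24.
1 April 2031 is a Tuesday, so Sundays fall on 6, 13, 20, 27; the last is April 27.
April 25, 2031 lies within the daylight-saving period (24 November 2030 – 27 April 2031), so Quorove Administrative Region is on daylight time, UTC+04:30.
11:18 Quorove Administrative Region − 4h30m = 06:48 UTC.
1 April 2031 is a Tuesday, so Sundays fall on 6, 13, 20, 27; the last is April 27.
1 October 2031 is a Wednesday, so the first Sunday is October 5.
At the standard offset (UTC+11:45), 06:48 UTC + 11h45m = 18:33 Solvand standard time.
Daylight saving runs 27 April – 5 October; the standard-time date in Solvand, April 25, 2031, is outside that window, so Solvand is on standard time at UTC+11:45.
06:48 UTC + 11h45m = 18:33 Solvand.

18:33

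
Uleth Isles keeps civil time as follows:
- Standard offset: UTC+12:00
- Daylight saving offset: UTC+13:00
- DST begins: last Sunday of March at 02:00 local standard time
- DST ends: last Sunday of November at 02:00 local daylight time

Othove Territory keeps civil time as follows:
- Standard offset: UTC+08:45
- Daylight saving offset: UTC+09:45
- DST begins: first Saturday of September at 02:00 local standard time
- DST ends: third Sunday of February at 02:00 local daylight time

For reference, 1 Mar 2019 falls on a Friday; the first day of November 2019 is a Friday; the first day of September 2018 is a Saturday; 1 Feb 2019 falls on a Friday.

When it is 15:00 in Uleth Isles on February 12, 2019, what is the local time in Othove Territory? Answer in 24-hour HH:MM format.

12:45

1 March 2019 is a Friday, so Sundays fall on 3, 10, 17, 24, 31; the last is March 31.
1 November 2019 is a Friday, so Sundays fall on 3, 10, 17, 24; the last is November 24.
Daylight saving runs 31 March – 24 November; February 12, 2019 is outside that window, so Uleth Isles is on standard time at UTC+12:00.
15:00 Uleth Isles − 12h = 03:00 UTC.
1 September 2018 is a Saturday, so the first Saturday is September 1.
1 February 2019 is a Friday, so the first Sunday is February 3 and the third is February 17.
At the standard offset (UTC+08:45), 03:00 UTC + 8h45m = 11:45 Othove Territory standard time.
The standard-time date in Othove Territory, February 12, 2019, lies within the daylight-saving period (1 September 2018 – 17 February 2019), so Othove Territory is on daylight time, UTC+09:45.
03:00 UTC + 9h45m = 12:45 Othove Territory.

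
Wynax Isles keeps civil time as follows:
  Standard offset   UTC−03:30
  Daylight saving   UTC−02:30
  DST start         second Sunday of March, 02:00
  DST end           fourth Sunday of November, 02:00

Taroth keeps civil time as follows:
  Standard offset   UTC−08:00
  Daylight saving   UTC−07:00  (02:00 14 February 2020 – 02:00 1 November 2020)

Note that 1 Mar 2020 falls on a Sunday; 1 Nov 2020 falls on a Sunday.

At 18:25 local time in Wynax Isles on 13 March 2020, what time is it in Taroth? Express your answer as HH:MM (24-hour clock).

13:55

1 March 2020 is a Sunday, so the first Sunday is March 1 and the second is March 8.
1 November 2020 is a Sunday, so the first Sunday is November 1 and the fourth is November 22.
Daylight saving runs 8 March – 22 November; 13 March 2020 is inside that window, so Wynax Isles is at UTC−02:30.
18:25 Wynax Isles + 2h30m = 20:55 UTC.
At the standard offset (UTC−08:00), 20:55 UTC − 8h = 12:55 Taroth standard time.
The standard-time date in Taroth, 13 March 2020, lies within the daylight-saving period (14 February – 1 November), so Taroth is on daylight time, UTC−07:00.
20:55 UTC − 7h = 13:55 Taroth.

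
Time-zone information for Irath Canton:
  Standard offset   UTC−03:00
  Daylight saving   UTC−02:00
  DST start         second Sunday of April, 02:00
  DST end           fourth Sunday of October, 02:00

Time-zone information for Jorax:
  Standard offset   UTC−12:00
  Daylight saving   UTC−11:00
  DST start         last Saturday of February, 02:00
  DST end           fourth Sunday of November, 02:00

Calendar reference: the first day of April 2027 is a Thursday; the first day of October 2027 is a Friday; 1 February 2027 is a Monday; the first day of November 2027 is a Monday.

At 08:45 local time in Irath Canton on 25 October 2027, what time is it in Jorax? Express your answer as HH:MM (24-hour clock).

1 April 2027 is a Thursday, so the first Sunday is April 4 and the second is April 11.
1 October 2027 is a Friday, so the first Sunday is October 3 and the fourth is October 24.
25 October 2027 is outside the daylight-saving period (11 April – 24 October), so Irath Canton is on standard time, UTC−03:00.
08:45 Irath Canton + 3h = 11:45 UTC.
1 February 2027 is a Monday, so Saturdays fall on 6, 13, 20, 27; the last is February 27.
1 November 2027 is a Monday, so the first Sunday is November 7 and the fourth is November 28.
At the standard offset (UTC−12:00), 11:45 UTC − 12h = 23:45 Jorax standard time (rolling into the previous day, 24 October 2027).
The standard-time date in Jorax, 24 October 2027, lies within the daylight-saving period (27 February – 28 November), so Jorax is on daylight time, UTC−11:00.
11:45 UTC − 11h = 00:45 Jorax.

00:45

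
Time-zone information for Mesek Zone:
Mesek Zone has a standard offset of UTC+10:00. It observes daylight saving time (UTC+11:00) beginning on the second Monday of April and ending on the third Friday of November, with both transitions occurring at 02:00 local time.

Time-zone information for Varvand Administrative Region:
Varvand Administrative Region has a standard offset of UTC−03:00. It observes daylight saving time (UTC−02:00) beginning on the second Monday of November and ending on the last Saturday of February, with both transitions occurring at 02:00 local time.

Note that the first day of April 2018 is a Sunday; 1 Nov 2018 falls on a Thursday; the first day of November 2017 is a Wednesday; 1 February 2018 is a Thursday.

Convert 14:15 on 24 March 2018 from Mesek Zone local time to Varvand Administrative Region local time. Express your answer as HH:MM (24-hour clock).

01:15

1 April 2018 is a Sunday, so the first Monday is April 2 and the second is April 9.
1 November 2018 is a Thursday, so the first Friday is November 2 and the third is November 16.
24 March 2018 is outside the daylight-saving period (9 April – 16 November), so Mesek Zone is on standard time, UTC+10:00.
14:15 Mesek Zone − 10h = 04:15 UTC.
1 November 2017 is a Wednesday, so the first Monday is November 6 and the second is November 13.
1 February 2018 is a Thursday, so Saturdays fall on 3, 10, 17, 24; the last is February 24.
At the standard offset (UTC−03:00), 04:15 UTC − 3h = 01:15 Varvand Administrative Region standard time.
Daylight saving runs 13 November 2017 – 24 February 2018; the standard-time date in Varvand Administrative Region, 24 March 2018, is outside that window, so Varvand Administrative Region is on standard time at UTC−03:00.
04:15 UTC − 3h = 01:15 Varvand Administrative Region.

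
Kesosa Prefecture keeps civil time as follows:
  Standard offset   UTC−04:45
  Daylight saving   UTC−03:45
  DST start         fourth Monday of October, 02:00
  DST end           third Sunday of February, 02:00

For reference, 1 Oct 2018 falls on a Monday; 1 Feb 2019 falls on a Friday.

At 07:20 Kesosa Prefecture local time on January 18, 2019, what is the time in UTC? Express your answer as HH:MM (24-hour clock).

11:05

1 October 2018 is a Monday, so the first Monday is October 1 and the fourth is October 22.
1 February 2019 is a Friday, so the first Sunday is February 3 and the third is February 17.
January 18, 2019 falls between 22 October 2018 and 17 February 2019, so daylight saving is in effect and Kesosa Prefecture is at UTC−03:45.
07:20 local + 3h45m = 11:05 UTC.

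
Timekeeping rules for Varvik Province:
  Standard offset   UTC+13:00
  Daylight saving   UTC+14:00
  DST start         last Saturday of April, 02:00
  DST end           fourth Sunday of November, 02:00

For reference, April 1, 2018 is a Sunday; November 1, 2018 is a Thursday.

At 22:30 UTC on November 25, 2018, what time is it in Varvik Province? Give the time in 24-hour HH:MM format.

1 April 2018 is a Sunday, so Saturdays fall on 7, 14, 21, 28; the last is April 28.
1 November 2018 is a Thursday, so the first Sunday is November 4 and the fourth is November 25.
At the standard offset (UTC+13:00), 22:30 UTC + 13h = 11:30 Varvik Province standard time (rolling into the next day, 26 November 2018).
The standard-time date in Varvik Province, November 26, 2018, is outside the daylight-saving period (28 April – 25 November), so Varvik Province is on standard time, UTC+13:00.
22:30 UTC + 13h = 11:30 local (rolling into the next day, 26 November 2018).

11:30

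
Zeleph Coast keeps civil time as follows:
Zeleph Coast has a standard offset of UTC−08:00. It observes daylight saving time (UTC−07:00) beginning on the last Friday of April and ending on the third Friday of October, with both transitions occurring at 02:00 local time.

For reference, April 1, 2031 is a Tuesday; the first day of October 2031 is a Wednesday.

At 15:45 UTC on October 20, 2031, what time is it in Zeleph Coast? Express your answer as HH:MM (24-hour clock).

1 April 2031 is a Tuesday, so Fridays fall on 4, 11, 18, 25; the last is April 25.
1 October 2031 is a Wednesday, so the first Friday is October 3 and the third is October 17.
At the standard offset (UTC−08:00), 15:45 UTC − 8h = 07:45 Zeleph Coast standard time.
Daylight saving runs 25 April – 17 October; the standard-time date in Zeleph Coast, October 20, 2031, is outside that window, so Zeleph Coast is on standard time at UTC−08:00.
15:45 UTC − 8h = 07:45 local.

07:45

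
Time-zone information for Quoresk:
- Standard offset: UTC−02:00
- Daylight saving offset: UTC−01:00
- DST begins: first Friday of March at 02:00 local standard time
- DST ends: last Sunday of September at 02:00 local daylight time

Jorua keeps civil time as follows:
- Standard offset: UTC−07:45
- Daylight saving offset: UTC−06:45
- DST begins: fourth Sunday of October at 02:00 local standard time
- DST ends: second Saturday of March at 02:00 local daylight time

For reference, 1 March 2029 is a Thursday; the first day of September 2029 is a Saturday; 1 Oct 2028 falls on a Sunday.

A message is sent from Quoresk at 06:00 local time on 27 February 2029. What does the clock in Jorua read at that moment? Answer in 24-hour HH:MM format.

01:15

1 March 2029 is a Thursday, so the first Friday is March 2.
1 September 2029 is a Saturday, so Sundays fall on 2, 9, 16, 23, 30; the last is September 30.
Daylight saving runs 2 March – 30 September; 27 February 2029 is outside that window, so Quoresk is on standard time at UTC−02:00.
06:00 Quoresk + 2h = 08:00 UTC.
1 October 2028 is a Sunday, so the first Sunday is October 1 and the fourth is October 22.
1 March 2029 is a Thursday, so the first Saturday is March 3 and the second is March 10.
At the standard offset (UTC−07:45), 08:00 UTC − 7h45m = 00:15 Jorua standard time.
The standard-time date in Jorua, 27 February 2029, lies within the daylight-saving period (22 October 2028 – 10 March 2029), so Jorua is on daylight time, UTC−06:45.
08:00 UTC − 6h45m = 01:15 Jorua.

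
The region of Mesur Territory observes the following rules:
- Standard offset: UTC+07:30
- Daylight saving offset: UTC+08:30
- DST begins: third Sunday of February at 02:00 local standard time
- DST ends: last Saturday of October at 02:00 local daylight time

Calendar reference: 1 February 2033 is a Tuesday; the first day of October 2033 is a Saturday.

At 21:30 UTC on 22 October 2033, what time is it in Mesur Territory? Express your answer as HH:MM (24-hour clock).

1 February 2033 is a Tuesday, so the first Sunday is February 6 and the third is February 20.
1 October 2033 is a Saturday, so Saturdays fall on 1, 8, 15, 22, 29; the last is October 29.
At the standard offset (UTC+07:30), 21:30 UTC + 7h30m = 05:00 Mesur Territory standard time (rolling into the next day, 23 October 2033).
The standard-time date in Mesur Territory, 23 October 2033, lies within the daylight-saving period (20 February – 29 October), so Mesur Territory is on daylight time, UTC+08:30.
21:30 UTC + 8h30m = 06:00 local (rolling into the next day, 23 October 2033).

06:00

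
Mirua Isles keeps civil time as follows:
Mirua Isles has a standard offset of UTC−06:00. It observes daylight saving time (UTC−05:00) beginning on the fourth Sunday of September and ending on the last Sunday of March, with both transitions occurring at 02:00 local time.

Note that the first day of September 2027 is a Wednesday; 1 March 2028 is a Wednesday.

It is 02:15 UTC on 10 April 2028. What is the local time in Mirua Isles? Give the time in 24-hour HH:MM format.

1 September 2027 is a Wednesday, so the first Sunday is September 5 and the fourth is September 26.
1 March 2028 is a Wednesday, so Sundays fall on 5, 12, 19, 26; the last is March 26.
At the standard offset (UTC−06:00), 02:15 UTC − 6h = 20:15 Mirua Isles standard time (rolling into the previous day, 9 April 2028).
Daylight saving runs 26 September 2027 – 26 March 2028; the standard-time date in Mirua Isles, 9 April 2028, is outside that window, so Mirua Isles is on standard time at UTC−06:00.
02:15 UTC − 6h = 20:15 local (rolling into the previous day, 9 April 2028).

20:15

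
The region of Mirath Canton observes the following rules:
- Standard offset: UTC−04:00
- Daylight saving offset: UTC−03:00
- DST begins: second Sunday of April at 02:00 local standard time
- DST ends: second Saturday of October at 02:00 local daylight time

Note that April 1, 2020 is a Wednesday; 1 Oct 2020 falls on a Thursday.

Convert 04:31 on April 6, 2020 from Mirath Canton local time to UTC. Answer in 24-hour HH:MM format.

08:31

1 April 2020 is a Wednesday, so the first Sunday is April 5 and the second is April 12.
1 October 2020 is a Thursday, so the first Saturday is October 3 and the second is October 10.
Daylight saving runs 12 April – 10 October; April 6, 2020 is outside that window, so Mirath Canton is on standard time at UTC−04:00.
04:31 local + 4h = 08:31 UTC.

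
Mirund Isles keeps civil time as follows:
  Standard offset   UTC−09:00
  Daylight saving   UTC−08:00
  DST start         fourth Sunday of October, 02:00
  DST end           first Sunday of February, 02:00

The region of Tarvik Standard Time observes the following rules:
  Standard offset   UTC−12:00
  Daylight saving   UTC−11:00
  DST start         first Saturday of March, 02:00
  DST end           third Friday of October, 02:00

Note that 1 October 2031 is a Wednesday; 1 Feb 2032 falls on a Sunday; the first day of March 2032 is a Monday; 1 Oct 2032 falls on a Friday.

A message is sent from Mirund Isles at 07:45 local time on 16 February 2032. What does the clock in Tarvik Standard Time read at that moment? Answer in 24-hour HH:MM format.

04:45

1 October 2031 is a Wednesday, so the first Sunday is October 5 and the fourth is October 26.
1 February 2032 is a Sunday, so the first Sunday is February 1.
16 February 2032 is outside the daylight-saving period (26 October 2031 – 1 February 2032), so Mirund Isles is on standard time, UTC−09:00.
07:45 Mirund Isles + 9h = 16:45 UTC.
1 March 2032 is a Monday, so the first Saturday is March 6.
1 October 2032 is a Friday, so the first Friday is October 1 and the third is October 15.
At the standard offset (UTC−12:00), 16:45 UTC − 12h = 04:45 Tarvik Standard Time standard time.
Daylight saving runs 6 March – 15 October; the standard-time date in Tarvik Standard Time, 16 February 2032, is outside that window, so Tarvik Standard Time is on standard time at UTC−12:00.
16:45 UTC − 12h = 04:45 Tarvik Standard Time.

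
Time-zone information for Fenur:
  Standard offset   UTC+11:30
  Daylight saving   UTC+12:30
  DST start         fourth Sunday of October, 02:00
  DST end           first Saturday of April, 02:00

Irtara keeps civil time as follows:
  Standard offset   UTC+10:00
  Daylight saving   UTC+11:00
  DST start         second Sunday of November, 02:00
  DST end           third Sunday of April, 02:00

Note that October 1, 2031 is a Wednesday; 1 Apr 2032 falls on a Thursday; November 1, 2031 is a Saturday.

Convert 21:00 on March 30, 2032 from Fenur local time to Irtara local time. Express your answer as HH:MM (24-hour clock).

1 October 2031 is a Wednesday, so the first Sunday is October 5 and the fourth is October 26.
1 April 2032 is a Thursday, so the first Saturday is April 3.
March 30, 2032 lies within the daylight-saving period (26 October 2031 – 3 April 2032), so Fenur is on daylight time, UTC+12:30.
21:00 Fenur − 12h30m = 08:30 UTC.
1 November 2031 is a Saturday, so the first Sunday is November 2 and the second is November 9.
1 April 2032 is a Thursday, so the first Sunday is April 4 and the third is April 18.
At the standard offset (UTC+10:00), 08:30 UTC + 10h = 18:30 Irtara standard time.
The standard-time date in Irtara, March 30, 2032, falls between 9 November 2031 and 18 April 2032, so daylight saving is in effect and Irtara is at UTC+11:00.
08:30 UTC + 11h = 19:30 Irtara.

19:30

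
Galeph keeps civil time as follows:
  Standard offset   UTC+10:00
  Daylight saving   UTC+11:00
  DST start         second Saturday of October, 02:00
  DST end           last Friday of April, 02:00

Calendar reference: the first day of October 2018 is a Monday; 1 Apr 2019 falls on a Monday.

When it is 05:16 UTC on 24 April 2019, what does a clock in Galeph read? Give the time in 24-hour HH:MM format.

16:16

1 October 2018 is a Monday, so the first Saturday is October 6 and the second is October 13.
1 April 2019 is a Monday, so Fridays fall on 5, 12, 19, 26; the last is April 26.
At the standard offset (UTC+10:00), 05:16 UTC + 10h = 15:16 Galeph standard time.
The standard-time date in Galeph, 24 April 2019, falls between 13 October 2018 and 26 April 2019, so daylight saving is in effect and Galeph is at UTC+11:00.
05:16 UTC + 11h = 16:16 local.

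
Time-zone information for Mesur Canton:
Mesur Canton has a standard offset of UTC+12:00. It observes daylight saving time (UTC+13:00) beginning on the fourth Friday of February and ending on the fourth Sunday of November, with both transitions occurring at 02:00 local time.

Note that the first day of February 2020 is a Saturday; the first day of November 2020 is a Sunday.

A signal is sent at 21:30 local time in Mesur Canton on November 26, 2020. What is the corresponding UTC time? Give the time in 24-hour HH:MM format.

1 February 2020 is a Saturday, so the first Friday is February 7 and the fourth is February 28.
1 November 2020 is a Sunday, so the first Sunday is November 1 and the fourth is November 22.
November 26, 2020 does not fall between 28 February and 22 November, so daylight saving is not in effect and Mesur Canton is at UTC+12:00.
21:30 local − 12h = 09:30 UTC.

09:30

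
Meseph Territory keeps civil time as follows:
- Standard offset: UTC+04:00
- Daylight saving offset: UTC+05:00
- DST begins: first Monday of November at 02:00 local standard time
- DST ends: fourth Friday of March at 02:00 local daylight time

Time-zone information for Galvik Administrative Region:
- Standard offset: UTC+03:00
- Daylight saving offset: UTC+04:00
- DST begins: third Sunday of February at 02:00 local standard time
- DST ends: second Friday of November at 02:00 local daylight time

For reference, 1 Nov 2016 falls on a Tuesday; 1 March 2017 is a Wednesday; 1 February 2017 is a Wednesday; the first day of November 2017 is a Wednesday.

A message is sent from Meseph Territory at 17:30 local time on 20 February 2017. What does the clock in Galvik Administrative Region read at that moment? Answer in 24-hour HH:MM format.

16:30

1 November 2016 is a Tuesday, so the first Monday is November 7.
1 March 2017 is a Wednesday, so the first Friday is March 3 and the fourth is March 24.
20 February 2017 lies within the daylight-saving period (7 November 2016 – 24 March 2017), so Meseph Territory is on daylight time, UTC+05:00.
17:30 Meseph Territory − 5h = 12:30 UTC.
1 February 2017 is a Wednesday, so the first Sunday is February 5 and the third is February 19.
1 November 2017 is a Wednesday, so the first Friday is November 3 and the second is November 10.
At the standard offset (UTC+03:00), 12:30 UTC + 3h = 15:30 Galvik Administrative Region standard time.
Daylight saving runs 19 February – 10 November; the standard-time date in Galvik Administrative Region, 20 February 2017, is inside that window, so Galvik Administrative Region is at UTC+04:00.
12:30 UTC + 4h = 16:30 Galvik Administrative Region.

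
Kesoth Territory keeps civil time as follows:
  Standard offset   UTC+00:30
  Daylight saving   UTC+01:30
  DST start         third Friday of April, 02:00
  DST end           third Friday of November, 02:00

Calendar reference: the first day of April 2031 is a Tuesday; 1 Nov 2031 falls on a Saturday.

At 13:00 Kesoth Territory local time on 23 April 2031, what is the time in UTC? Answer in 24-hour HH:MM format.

1 April 2031 is a Tuesday, so the first Friday is April 4 and the third is April 18.
1 November 2031 is a Saturday, so the first Friday is November 7 and the third is November 21.
23 April 2031 falls between 18 April and 21 November, so daylight saving is in effect and Kesoth Territory is at UTC+01:30.
13:00 local − 1h30m = 11:30 UTC.

11:30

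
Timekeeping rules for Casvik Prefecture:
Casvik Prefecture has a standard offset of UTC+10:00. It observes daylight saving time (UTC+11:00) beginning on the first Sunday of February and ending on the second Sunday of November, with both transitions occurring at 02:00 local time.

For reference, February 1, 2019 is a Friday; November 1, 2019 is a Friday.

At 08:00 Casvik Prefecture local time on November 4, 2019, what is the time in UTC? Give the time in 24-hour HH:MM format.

1 February 2019 is a Friday, so the first Sunday is February 3.
1 November 2019 is a Friday, so the first Sunday is November 3 and the second is November 10.
November 4, 2019 lies within the daylight-saving period (3 February – 10 November), so Casvik Prefecture is on daylight time, UTC+11:00.
08:00 local − 11h = 21:00 UTC (rolling into the previous day, 3 November 2019).

21:00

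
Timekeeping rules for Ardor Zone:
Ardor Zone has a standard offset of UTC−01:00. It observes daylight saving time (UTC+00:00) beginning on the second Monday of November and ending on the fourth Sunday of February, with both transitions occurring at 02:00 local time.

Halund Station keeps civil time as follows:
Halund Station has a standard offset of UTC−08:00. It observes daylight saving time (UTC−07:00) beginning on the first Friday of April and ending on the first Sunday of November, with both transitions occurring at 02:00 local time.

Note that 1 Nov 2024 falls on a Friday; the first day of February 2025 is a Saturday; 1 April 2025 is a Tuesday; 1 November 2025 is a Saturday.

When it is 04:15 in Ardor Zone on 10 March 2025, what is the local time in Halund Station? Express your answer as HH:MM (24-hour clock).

1 November 2024 is a Friday, so the first Monday is November 4 and the second is November 11.
1 February 2025 is a Saturday, so the first Sunday is February 2 and the fourth is February 23.
10 March 2025 does not fall between 11 November 2024 and 23 February 2025, so daylight saving is not in effect and Ardor Zone is at UTC−01:00.
04:15 Ardor Zone + 1h = 05:15 UTC.
1 April 2025 is a Tuesday, so the first Friday is April 4.
1 November 2025 is a Saturday, so the first Sunday is November 2.
At the standard offset (UTC−08:00), 05:15 UTC − 8h = 21:15 Halund Station standard time (rolling into the previous day, 9 March 2025).
The standard-time date in Halund Station, 9 March 2025, is outside the daylight-saving period (4 April – 2 November), so Halund Station is on standard time, UTC−08:00.
05:15 UTC − 8h = 21:15 Halund Station (rolling into the previous day, 9 March 2025).

21:15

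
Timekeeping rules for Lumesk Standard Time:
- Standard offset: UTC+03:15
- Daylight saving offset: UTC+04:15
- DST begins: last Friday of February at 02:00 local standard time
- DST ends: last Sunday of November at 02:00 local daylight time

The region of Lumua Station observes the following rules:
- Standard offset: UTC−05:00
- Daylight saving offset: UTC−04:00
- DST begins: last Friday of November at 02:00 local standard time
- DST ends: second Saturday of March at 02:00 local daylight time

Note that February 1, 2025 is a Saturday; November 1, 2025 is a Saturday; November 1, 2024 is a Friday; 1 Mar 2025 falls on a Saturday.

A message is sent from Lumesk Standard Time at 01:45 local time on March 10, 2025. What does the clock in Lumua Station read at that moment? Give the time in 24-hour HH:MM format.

16:30

1 February 2025 is a Saturday, so Fridays fall on 7, 14, 21, 28; the last is February 28.
1 November 2025 is a Saturday, so Sundays fall on 2, 9, 16, 23, 30; the last is November 30.
March 10, 2025 falls between 28 February and 30 November, so daylight saving is in effect and Lumesk Standard Time is at UTC+04:15.
01:45 Lumesk Standard Time − 4h15m = 21:30 UTC (rolling into the previous day, 9 March 2025).
1 November 2024 is a Friday, so Fridays fall on 1, 8, 15, 22, 29; the last is November 29.
1 March 2025 is a Saturday, so the first Saturday is March 1 and the second is March 8.
At the standard offset (UTC−05:00), 21:30 UTC − 5h = 16:30 Lumua Station standard time.
The standard-time date in Lumua Station, March 9, 2025, does not fall between 29 November 2024 and 8 March 2025, so daylight saving is not in effect and Lumua Station is at UTC−05:00.
21:30 UTC − 5h = 16:30 Lumua Station.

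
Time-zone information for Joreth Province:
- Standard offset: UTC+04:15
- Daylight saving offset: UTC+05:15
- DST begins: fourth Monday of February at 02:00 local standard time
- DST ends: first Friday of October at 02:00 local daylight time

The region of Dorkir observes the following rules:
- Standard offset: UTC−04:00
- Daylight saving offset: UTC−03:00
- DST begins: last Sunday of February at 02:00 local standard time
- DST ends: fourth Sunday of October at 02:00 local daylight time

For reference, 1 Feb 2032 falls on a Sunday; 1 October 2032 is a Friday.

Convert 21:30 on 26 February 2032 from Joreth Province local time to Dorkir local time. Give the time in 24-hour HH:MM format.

12:15

1 February 2032 is a Sunday, so the first Monday is February 2 and the fourth is February 23.
1 October 2032 is a Friday, so the first Friday is October 1.
26 February 2032 falls between 23 February and 1 October, so daylight saving is in effect and Joreth Province is at UTC+05:15.
21:30 Joreth Province − 5h15m = 16:15 UTC.
1 February 2032 is a Sunday, so Sundays fall on 1, 8, 15, 22, 29; the last is February 29.
1 October 2032 is a Friday, so the first Sunday is October 3 and the fourth is October 24.
At the standard offset (UTC−04:00), 16:15 UTC − 4h = 12:15 Dorkir standard time.
Daylight saving runs 29 February – 24 October; the standard-time date in Dorkir, 26 February 2032, is outside that window, so Dorkir is on standard time at UTC−04:00.
16:15 UTC − 4h = 12:15 Dorkir.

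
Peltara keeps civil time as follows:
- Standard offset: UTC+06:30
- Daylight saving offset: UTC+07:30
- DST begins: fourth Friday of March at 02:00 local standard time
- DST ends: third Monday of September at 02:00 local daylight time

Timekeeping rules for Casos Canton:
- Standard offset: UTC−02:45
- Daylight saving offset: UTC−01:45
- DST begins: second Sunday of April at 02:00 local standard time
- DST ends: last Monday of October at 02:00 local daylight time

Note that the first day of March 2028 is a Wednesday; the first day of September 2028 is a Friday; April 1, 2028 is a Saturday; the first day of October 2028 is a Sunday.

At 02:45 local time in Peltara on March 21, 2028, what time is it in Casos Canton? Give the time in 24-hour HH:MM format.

1 March 2028 is a Wednesday, so the first Friday is March 3 and the fourth is March 24.
1 September 2028 is a Friday, so the first Monday is September 4 and the third is September 18.
March 21, 2028 does not fall between 24 March and 18 September, so daylight saving is not in effect and Peltara is at UTC+06:30.
02:45 Peltara − 6h30m = 20:15 UTC (rolling into the previous day, 20 March 2028).
1 April 2028 is a Saturday, so the first Sunday is April 2 and the second is April 9.
1 October 2028 is a Sunday, so Mondays fall on 2, 9, 16, 23, 30; the last is October 30.
At the standard offset (UTC−02:45), 20:15 UTC − 2h45m = 17:30 Casos Canton standard time.
Daylight saving runs 9 April – 30 October; the standard-time date in Casos Canton, March 20, 2028, is outside that window, so Casos Canton is on standard time at UTC−02:45.
20:15 UTC − 2h45m = 17:30 Casos Canton.

17:30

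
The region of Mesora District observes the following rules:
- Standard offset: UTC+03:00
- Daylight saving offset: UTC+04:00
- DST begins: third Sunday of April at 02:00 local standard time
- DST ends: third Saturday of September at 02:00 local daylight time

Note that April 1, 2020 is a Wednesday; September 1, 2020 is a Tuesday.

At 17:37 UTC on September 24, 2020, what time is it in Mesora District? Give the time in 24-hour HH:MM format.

20:37

1 April 2020 is a Wednesday, so the first Sunday is April 5 and the third is April 19.
1 September 2020 is a Tuesday, so the first Saturday is September 5 and the third is September 19.
At the standard offset (UTC+03:00), 17:37 UTC + 3h = 20:37 Mesora District standard time.
The standard-time date in Mesora District, September 24, 2020, is outside the daylight-saving period (19 April – 19 September), so Mesora District is on standard time, UTC+03:00.
17:37 UTC + 3h = 20:37 local.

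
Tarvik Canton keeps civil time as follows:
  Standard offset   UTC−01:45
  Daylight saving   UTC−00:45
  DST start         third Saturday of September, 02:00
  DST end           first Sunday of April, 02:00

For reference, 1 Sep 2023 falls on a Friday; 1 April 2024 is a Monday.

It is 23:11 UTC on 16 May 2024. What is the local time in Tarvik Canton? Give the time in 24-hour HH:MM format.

21:26

1 September 2023 is a Friday, so the first Saturday is September 2 and the third is September 16.
1 April 2024 is a Monday, so the first Sunday is April 7.
At the standard offset (UTC−01:45), 23:11 UTC − 1h45m = 21:26 Tarvik Canton standard time.
The standard-time date in Tarvik Canton, 16 May 2024, does not fall between 16 September 2023 and 7 April 2024, so daylight saving is not in effect and Tarvik Canton is at UTC−01:45.
23:11 UTC − 1h45m = 21:26 local.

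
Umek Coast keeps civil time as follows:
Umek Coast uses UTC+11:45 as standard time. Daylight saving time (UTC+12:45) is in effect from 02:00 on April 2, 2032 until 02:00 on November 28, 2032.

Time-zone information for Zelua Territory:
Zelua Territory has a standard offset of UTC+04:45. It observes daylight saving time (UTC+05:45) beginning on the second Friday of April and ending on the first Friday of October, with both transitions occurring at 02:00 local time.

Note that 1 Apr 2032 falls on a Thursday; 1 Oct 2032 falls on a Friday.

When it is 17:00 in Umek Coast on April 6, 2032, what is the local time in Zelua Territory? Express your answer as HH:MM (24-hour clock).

09:00

April 6, 2032 falls between 2 April and 28 November, so daylight saving is in effect and Umek Coast is at UTC+12:45.
17:00 Umek Coast − 12h45m = 04:15 UTC.
1 April 2032 is a Thursday, so the first Friday is April 2 and the second is April 9.
1 October 2032 is a Friday, so the first Friday is October 1.
At the standard offset (UTC+04:45), 04:15 UTC + 4h45m = 09:00 Zelua Territory standard time.
The standard-time date in Zelua Territory, April 6, 2032, does not fall between 9 April and 1 October, so daylight saving is not in effect and Zelua Territory is at UTC+04:45.
04:15 UTC + 4h45m = 09:00 Zelua Territory.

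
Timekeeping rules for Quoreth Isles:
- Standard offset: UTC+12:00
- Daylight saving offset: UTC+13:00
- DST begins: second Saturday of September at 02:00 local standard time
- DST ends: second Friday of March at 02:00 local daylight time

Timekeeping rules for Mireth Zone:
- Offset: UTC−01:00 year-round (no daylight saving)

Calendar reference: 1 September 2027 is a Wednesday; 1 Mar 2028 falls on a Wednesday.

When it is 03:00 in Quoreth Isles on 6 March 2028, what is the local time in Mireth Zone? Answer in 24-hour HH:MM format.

1 September 2027 is a Wednesday, so the first Saturday is September 4 and the second is September 11.
1 March 2028 is a Wednesday, so the first Friday is March 3 and the second is March 10.
6 March 2028 falls between 11 September 2027 and 10 March 2028, so daylight saving is in effect and Quoreth Isles is at UTC+13:00.
03:00 Quoreth Isles − 13h = 14:00 UTC (rolling into the previous day, 5 March 2028).
Mireth Zone stays on UTC−01:00 all year.
14:00 UTC − 1h = 13:00 Mireth Zone.

13:00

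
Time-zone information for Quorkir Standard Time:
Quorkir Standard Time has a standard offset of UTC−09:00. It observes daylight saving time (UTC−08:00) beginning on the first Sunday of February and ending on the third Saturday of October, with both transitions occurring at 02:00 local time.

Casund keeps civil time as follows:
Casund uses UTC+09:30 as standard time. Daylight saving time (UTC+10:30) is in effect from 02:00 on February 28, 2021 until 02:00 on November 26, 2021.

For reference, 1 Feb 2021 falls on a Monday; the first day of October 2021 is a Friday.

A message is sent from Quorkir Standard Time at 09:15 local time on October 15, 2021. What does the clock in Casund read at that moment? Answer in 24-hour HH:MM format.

03:45

1 February 2021 is a Monday, so the first Sunday is February 7.
1 October 2021 is a Friday, so the first Saturday is October 2 and the third is October 16.
Daylight saving runs 7 February – 16 October; October 15, 2021 is inside that window, so Quorkir Standard Time is at UTC−08:00.
09:15 Quorkir Standard Time + 8h = 17:15 UTC.
At the standard offset (UTC+09:30), 17:15 UTC + 9h30m = 02:45 Casund standard time (rolling into the next day, 16 October 2021).
The standard-time date in Casund, October 16, 2021, lies within the daylight-saving period (28 February – 26 November), so Casund is on daylight time, UTC+10:30.
17:15 UTC + 10h30m = 03:45 Casund (rolling into the next day, 16 October 2021).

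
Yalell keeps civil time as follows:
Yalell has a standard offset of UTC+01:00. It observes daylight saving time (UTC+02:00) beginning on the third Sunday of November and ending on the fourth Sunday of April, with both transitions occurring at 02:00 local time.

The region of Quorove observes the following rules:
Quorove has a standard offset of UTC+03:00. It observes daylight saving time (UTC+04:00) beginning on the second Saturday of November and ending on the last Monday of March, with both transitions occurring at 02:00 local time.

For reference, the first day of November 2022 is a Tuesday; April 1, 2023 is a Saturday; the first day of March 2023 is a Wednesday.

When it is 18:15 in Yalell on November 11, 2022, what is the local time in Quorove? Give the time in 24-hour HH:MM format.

1 November 2022 is a Tuesday, so the first Sunday is November 6 and the third is November 20.
1 April 2023 is a Saturday, so the first Sunday is April 2 and the fourth is April 23.
November 11, 2022 does not fall between 20 November 2022 and 23 April 2023, so daylight saving is not in effect and Yalell is at UTC+01:00.
18:15 Yalell − 1h = 17:15 UTC.
1 November 2022 is a Tuesday, so the first Saturday is November 5 and the second is November 12.
1 March 2023 is a Wednesday, so Mondays fall on 6, 13, 20, 27; the last is March 27.
At the standard offset (UTC+03:00), 17:15 UTC + 3h = 20:15 Quorove standard time.
The standard-time date in Quorove, November 11, 2022, does not fall between 12 November 2022 and 27 March 2023, so daylight saving is not in effect and Quorove is at UTC+03:00.
17:15 UTC + 3h = 20:15 Quorove.

20:15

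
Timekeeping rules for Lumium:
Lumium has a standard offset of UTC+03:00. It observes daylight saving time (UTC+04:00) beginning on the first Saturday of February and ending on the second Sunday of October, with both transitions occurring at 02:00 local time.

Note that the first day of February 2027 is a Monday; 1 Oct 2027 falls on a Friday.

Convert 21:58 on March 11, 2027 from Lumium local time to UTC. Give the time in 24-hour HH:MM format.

1 February 2027 is a Monday, so the first Saturday is February 6.
1 October 2027 is a Friday, so the first Sunday is October 3 and the second is October 10.
Daylight saving runs 6 February – 10 October; March 11, 2027 is inside that window, so Lumium is at UTC+04:00.
21:58 local − 4h = 17:58 UTC.

17:58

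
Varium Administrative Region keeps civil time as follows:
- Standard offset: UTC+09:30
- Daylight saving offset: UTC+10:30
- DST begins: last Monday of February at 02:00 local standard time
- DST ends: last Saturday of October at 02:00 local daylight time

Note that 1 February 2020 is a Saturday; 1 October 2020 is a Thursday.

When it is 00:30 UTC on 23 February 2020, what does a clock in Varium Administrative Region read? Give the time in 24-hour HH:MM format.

1 February 2020 is a Saturday, so Mondays fall on 3, 10, 17, 24; the last is February 24.
1 October 2020 is a Thursday, so Saturdays fall on 3, 10, 17, 24, 31; the last is October 31.
At the standard offset (UTC+09:30), 00:30 UTC + 9h30m = 10:00 Varium Administrative Region standard time.
The standard-time date in Varium Administrative Region, 23 February 2020, does not fall between 24 February and 31 October, so daylight saving is not in effect and Varium Administrative Region is at UTC+09:30.
00:30 UTC + 9h30m = 10:00 local.

10:00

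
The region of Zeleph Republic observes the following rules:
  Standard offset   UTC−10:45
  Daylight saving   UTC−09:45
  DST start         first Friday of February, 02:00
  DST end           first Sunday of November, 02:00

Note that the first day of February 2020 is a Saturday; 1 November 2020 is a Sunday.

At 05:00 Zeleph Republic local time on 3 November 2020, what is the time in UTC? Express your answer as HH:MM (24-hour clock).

1 February 2020 is a Saturday, so the first Friday is February 7.
1 November 2020 is a Sunday, so the first Sunday is November 1.
3 November 2020 is outside the daylight-saving period (7 February – 1 November), so Zeleph Republic is on standard time, UTC−10:45.
05:00 local + 10h45m = 15:45 UTC.

15:45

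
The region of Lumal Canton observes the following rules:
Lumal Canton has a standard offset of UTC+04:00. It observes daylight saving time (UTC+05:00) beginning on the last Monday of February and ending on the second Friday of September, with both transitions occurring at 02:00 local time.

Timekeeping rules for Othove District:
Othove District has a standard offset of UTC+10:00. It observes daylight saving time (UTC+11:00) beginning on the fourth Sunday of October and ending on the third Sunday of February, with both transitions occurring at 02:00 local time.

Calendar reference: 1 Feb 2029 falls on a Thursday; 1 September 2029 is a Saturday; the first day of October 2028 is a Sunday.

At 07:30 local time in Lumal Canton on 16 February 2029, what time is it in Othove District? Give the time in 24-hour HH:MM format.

1 February 2029 is a Thursday, so Mondays fall on 5, 12, 19, 26; the last is February 26.
1 September 2029 is a Saturday, so the first Friday is September 7 and the second is September 14.
Daylight saving runs 26 February – 14 September; 16 February 2029 is outside that window, so Lumal Canton is on standard time at UTC+04:00.
07:30 Lumal Canton − 4h = 03:30 UTC.
1 October 2028 is a Sunday, so the first Sunday is October 1 and the fourth is October 22.
1 February 2029 is a Thursday, so the first Sunday is February 4 and the third is February 18.
At the standard offset (UTC+10:00), 03:30 UTC + 10h = 13:30 Othove District standard time.
The standard-time date in Othove District, 16 February 2029, falls between 22 October 2028 and 18 February 2029, so daylight saving is in effect and Othove District is at UTC+11:00.
03:30 UTC + 11h = 14:30 Othove District.

14:30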